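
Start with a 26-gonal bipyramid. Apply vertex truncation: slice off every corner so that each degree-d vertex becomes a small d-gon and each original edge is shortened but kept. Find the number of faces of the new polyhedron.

The base solid has V = 28, E = 78, F = 52.
Truncation replaces each original edge-end by a new vertex, so V′ = 2E = 156.
Each original edge survives, and each old vertex of degree d contributes d new edges; summing degrees gives Σd = 2E, so E′ = E + 2E = 3E = 234.
Each original face survives and each original vertex becomes one new face: F′ = F + V = 80.

80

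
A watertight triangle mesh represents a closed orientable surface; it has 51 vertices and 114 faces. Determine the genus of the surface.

Every face is a triangle, so 2E = 3·114 = 342, giving E = 171.
χ = V − E + F = 51 − 171 + 114 = -6.
For a closed orientable surface χ = 2 − 2g, so g = (2 − (-6))/2 = 4.

4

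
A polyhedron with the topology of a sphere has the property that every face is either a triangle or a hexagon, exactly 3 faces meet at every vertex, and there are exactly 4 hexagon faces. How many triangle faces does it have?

4

Let x be the number of triangles; then F = 4 + x.
Edge–face incidences: 2E = 6·4 + 3·x = 24 + 3x.
Every vertex has degree 3, so 3V = 2E.
Euler: V − E + F = 2 ⇒ (2E)/3 − E + (4 + x) = 2.
Multiply by 6: 2·(2E) − 3·(2E) + 6·(4 + x) = 12, i.e. 24 + 6x − (24 + 3x) = 12.
Collecting terms: 3x = 12, so x = 4.
Then 2E = 24 + 3·4 = 36, so E = 18, V = 2E/3 = 12, F = 4 + 4 = 8.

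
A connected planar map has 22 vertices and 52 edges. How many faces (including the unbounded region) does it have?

Euler's formula for a connected plane graph: V − E + F = 2, so F = 2 − 22 + 52 = 32.

32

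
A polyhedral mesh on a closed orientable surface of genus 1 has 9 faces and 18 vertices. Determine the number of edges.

27

For a closed orientable surface of genus 1, χ = 2 − 2·1 = 0.
E = V + F − (0) = 18 + 9 − (0) = 27.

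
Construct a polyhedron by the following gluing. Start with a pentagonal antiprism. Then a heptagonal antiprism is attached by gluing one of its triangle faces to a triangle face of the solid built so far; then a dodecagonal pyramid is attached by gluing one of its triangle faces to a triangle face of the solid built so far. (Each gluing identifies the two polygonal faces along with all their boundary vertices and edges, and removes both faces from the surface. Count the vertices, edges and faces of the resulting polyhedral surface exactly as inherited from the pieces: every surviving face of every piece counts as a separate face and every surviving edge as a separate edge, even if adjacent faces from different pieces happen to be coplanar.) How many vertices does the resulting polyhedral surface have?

A pentagonal antiprism: V=10, E=20, F=12.
Attach a heptagonal antiprism (V=14, E=28, F=16) along a 3-gon: merge 3 vertices and 3 edges, delete both glued faces → V=21, E=45, F=26.
Attach a dodecagonal pyramid (V=13, E=24, F=13) along a 3-gon: merge 3 vertices and 3 edges, delete both glued faces → V=31, E=66, F=37.
Check: V − E + F = 31 − 66 + 37 = 2.

31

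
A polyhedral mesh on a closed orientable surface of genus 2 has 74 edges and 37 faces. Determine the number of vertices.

For a closed orientable surface of genus 2, χ = 2 − 2·2 = -2.
V = -2 + E − F = -2 + 74 − 37 = 35.

35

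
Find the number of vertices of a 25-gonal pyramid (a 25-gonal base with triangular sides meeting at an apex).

A pyramid on an n-gon base has one n-gon and n triangles: V = 25 + 1 = 26, E = 2·25 = 50, F = 25 + 1 = 26.
Check: V − E + F = 26 − 50 + 26 = 2.

26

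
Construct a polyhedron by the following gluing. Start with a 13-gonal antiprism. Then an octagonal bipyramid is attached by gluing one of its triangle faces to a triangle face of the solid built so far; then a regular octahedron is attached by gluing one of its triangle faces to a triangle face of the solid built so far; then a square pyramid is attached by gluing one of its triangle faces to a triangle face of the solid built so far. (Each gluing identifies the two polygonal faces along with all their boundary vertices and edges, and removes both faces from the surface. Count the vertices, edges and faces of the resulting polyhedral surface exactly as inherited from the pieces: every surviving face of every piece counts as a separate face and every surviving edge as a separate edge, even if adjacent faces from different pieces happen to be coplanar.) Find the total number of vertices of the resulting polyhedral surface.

A 13-gonal antiprism: V=26, E=52, F=28.
Attach an octagonal bipyramid (V=10, E=24, F=16) along a 3-gon: merge 3 vertices and 3 edges, delete both glued faces → V=33, E=73, F=42.
Attach a regular octahedron (V=6, E=12, F=8) along a 3-gon: merge 3 vertices and 3 edges, delete both glued faces → V=36, E=82, F=48.
Attach a square pyramid (V=5, E=8, F=5) along a 3-gon: merge 3 vertices and 3 edges, delete both glued faces → V=38, E=87, F=51.
Check: V − E + F = 38 − 87 + 51 = 2.

38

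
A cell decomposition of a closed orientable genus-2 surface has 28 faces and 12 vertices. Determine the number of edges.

42

For a closed orientable surface of genus 2, χ = 2 − 2·2 = -2.
E = V + F − (-2) = 12 + 28 − (-2) = 42.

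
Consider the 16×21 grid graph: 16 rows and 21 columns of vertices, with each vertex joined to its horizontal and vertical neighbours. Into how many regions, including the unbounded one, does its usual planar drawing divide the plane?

The grid has V = 16·21 = 336 vertices and E = 16·20 + 21·15 = 635 edges.
F = 2 − V + E = 2 − 336 + 635 = 301.

301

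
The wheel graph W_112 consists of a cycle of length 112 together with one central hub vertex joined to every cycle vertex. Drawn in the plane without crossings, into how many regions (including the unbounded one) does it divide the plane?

113

W_112 has V = 112 + 1 = 113 vertices and E = 2·112 = 224 edges.
By Euler's formula F = 2 − V + E = 2 − 113 + 224 = 113.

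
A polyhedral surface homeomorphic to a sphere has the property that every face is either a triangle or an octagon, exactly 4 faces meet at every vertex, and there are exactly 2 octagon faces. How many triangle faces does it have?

16

Let x be the number of triangles; then F = 2 + x.
Edge–face incidences: 2E = 8·2 + 3·x = 16 + 3x.
Every vertex has degree 4, so 4V = 2E.
Euler: V − E + F = 2 ⇒ (2E)/4 − E + (2 + x) = 2.
Multiply by 8: 2·(2E) − 4·(2E) + 8·(2 + x) = 16, i.e. 16 + 8x − 2·(16 + 3x) = 16.
Collecting terms: 2x − 16 = 16, so 2x = 32, so x = 16.
Then 2E = 16 + 3·16 = 64, so E = 32, V = 2E/4 = 16, F = 2 + 16 = 18.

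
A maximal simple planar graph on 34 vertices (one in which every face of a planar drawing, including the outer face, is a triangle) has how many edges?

96

In a plane triangulation 3F = 2E and V − E + F = 2, so E = 3V − 6 = 3·34 − 6 = 96.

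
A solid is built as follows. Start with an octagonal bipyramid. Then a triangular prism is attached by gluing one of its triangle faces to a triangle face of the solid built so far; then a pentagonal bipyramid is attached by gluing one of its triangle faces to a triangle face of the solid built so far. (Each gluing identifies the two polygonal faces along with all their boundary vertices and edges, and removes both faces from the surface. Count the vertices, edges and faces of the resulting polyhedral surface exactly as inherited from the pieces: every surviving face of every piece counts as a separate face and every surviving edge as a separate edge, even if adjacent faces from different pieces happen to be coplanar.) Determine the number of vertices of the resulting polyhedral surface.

An octagonal bipyramid: V=10, E=24, F=16.
Attach a triangular prism (V=6, E=9, F=5) along a 3-gon: merge 3 vertices and 3 edges, delete both glued faces → V=13, E=30, F=19.
Attach a pentagonal bipyramid (V=7, E=15, F=10) along a 3-gon: merge 3 vertices and 3 edges, delete both glued faces → V=17, E=42, F=27.
Check: V − E + F = 17 − 42 + 27 = 2.

17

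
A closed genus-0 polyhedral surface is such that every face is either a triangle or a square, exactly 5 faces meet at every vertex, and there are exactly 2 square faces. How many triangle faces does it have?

Let x be the number of triangles; then F = 2 + x.
Edge–face incidences: 2E = 4·2 + 3·x = 8 + 3x.
Every vertex has degree 5, so 5V = 2E.
Euler: V − E + F = 2 ⇒ (2E)/5 − E + (2 + x) = 2.
Multiply by 10: 2·(2E) − 5·(2E) + 10·(2 + x) = 20, i.e. 20 + 10x − 3·(8 + 3x) = 20.
Collecting terms: x − 4 = 20, so x = 24.
Then 2E = 8 + 3·24 = 80, so E = 40, V = 2E/5 = 16, F = 2 + 24 = 26.

24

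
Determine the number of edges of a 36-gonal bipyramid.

A bipyramid over an n-gon has 2n triangular faces and n + 2 vertices: V = 36 + 2 = 38, E = 3·36 = 108, F = 2·36 = 72.

108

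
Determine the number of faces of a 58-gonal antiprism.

An antiprism on an n-gon has two n-gon caps and 2n triangles: V = 2·58 = 116, E = 4·58 = 232, F = 2·58 + 2 = 118.

118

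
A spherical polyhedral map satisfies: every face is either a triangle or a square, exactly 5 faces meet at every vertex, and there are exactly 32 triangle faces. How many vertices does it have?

Let x be the number of squares; then F = 32 + x.
Edge–face incidences: 2E = 3·32 + 4·x = 96 + 4x.
Every vertex has degree 5, so 5V = 2E.
Euler: V − E + F = 2 ⇒ (2E)/5 − E + (32 + x) = 2.
Multiply by 10: 2·(2E) − 5·(2E) + 10·(32 + x) = 20, i.e. 320 + 10x − 3·(96 + 4x) = 20.
Collecting terms: −2x + 32 = 20, so −2x = −12, so x = 6.
Then 2E = 96 + 4·6 = 120, so E = 60, V = 2E/5 = 24, F = 32 + 6 = 38.

24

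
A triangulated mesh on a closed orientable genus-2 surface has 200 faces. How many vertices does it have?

χ = 2 − 2·2 = -2, and every face is a triangle so 3F = 2E.
E = 3·200/2 = 300. Then V = -2 + E − F = -2 + 300 − 200 = 98.

98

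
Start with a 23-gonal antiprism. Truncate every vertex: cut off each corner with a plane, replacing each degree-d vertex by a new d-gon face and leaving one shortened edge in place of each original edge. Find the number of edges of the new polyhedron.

276

The base solid has V = 46, E = 92, F = 48.
Truncation replaces each original edge-end by a new vertex, so V′ = 2E = 184.
Each original edge survives, and each old vertex of degree d contributes d new edges; summing degrees gives Σd = 2E, so E′ = E + 2E = 3E = 276.
Each original face survives and each original vertex becomes one new face: F′ = F + V = 94.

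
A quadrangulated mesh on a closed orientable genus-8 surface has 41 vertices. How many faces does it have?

55

χ = 2 − 2·8 = -14, and every face is a square so 4F = 2E.
V − E + F = -14 with E = 4F/2 gives 41 − (4/2 − 1)·F = -14, so F = 55 and E = 110.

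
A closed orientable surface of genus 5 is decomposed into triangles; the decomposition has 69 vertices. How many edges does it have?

231

χ = 2 − 2·5 = -8, and every face is a triangle so 3F = 2E.
V − E + F = -8 with E = 3F/2 gives 69 − (3/2 − 1)·F = -8, so F = 154 and E = 231.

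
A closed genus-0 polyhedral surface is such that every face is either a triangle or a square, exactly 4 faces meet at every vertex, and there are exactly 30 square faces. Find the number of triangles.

Let x be the number of triangles; then F = 30 + x.
Edge–face incidences: 2E = 4·30 + 3·x = 120 + 3x.
Every vertex has degree 4, so 4V = 2E.
Euler: V − E + F = 2 ⇒ (2E)/4 − E + (30 + x) = 2.
Multiply by 8: 2·(2E) − 4·(2E) + 8·(30 + x) = 16, i.e. 240 + 8x − 2·(120 + 3x) = 16.
Collecting terms: 2x = 16, so x = 8.
Then 2E = 120 + 3·8 = 144, so E = 72, V = 2E/4 = 36, F = 30 + 8 = 38.

8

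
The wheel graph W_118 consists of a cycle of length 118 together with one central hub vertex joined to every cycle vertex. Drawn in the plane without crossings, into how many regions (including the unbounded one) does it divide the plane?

W_118 has V = 118 + 1 = 119 vertices and E = 2·118 = 236 edges.
By Euler's formula F = 2 − V + E = 2 − 119 + 236 = 119.

119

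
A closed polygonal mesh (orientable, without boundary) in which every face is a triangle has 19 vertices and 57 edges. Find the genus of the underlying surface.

Every face is a triangle and each edge borders two faces, so 3F = 2·57, giving F = 38.
χ = V − E + F = 19 − 57 + 38 = 0.
For a closed orientable surface χ = 2 − 2g, so g = (2 − (0))/2 = 1.

1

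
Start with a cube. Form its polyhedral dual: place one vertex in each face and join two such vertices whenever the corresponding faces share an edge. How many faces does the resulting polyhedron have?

8

The base solid has V = 8, E = 12, F = 6.
The dual swaps V and F and preserves E: V′ = F = 6, E′ = E = 12, F′ = V = 8.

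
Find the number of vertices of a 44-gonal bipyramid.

46

A bipyramid over an n-gon has 2n triangular faces and n + 2 vertices: V = 44 + 2 = 46, E = 3·44 = 132, F = 2·44 = 88.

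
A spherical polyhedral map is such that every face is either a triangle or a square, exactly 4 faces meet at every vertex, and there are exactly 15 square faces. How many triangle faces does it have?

8

Let x be the number of triangles; then F = 15 + x.
Edge–face incidences: 2E = 4·15 + 3·x = 60 + 3x.
Every vertex has degree 4, so 4V = 2E.
Euler: V − E + F = 2 ⇒ (2E)/4 − E + (15 + x) = 2.
Multiply by 8: 2·(2E) − 4·(2E) + 8·(15 + x) = 16, i.e. 120 + 8x − 2·(60 + 3x) = 16.
Collecting terms: 2x = 16, so x = 8.
Then 2E = 60 + 3·8 = 84, so E = 42, V = 2E/4 = 21, F = 15 + 8 = 23.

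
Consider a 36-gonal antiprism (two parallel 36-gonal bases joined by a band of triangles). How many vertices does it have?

An antiprism on an n-gon has two n-gon caps and 2n triangles: V = 2·36 = 72, E = 4·36 = 144, F = 2·36 + 2 = 74.

72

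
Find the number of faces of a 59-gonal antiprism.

An antiprism on an n-gon has two n-gon caps and 2n triangles: V = 2·59 = 118, E = 4·59 = 236, F = 2·59 + 2 = 120.

120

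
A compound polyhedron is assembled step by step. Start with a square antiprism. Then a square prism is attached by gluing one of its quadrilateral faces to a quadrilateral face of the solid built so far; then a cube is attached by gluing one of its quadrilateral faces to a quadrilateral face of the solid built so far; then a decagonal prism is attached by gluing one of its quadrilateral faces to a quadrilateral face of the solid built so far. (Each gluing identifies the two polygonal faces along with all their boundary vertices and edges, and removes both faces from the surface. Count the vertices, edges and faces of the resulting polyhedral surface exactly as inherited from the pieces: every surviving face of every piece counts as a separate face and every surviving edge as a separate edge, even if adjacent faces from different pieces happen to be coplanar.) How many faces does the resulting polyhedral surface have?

28

A square antiprism: V=8, E=16, F=10.
Attach a square prism (V=8, E=12, F=6) along a 4-gon: merge 4 vertices and 4 edges, delete both glued faces → V=12, E=24, F=14.
Attach a cube (V=8, E=12, F=6) along a 4-gon: merge 4 vertices and 4 edges, delete both glued faces → V=16, E=32, F=18.
Attach a decagonal prism (V=20, E=30, F=12) along a 4-gon: merge 4 vertices and 4 edges, delete both glued faces → V=32, E=58, F=28.
Check: V − E + F = 32 − 58 + 28 = 2.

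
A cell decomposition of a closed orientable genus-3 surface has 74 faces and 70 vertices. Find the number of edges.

For a closed orientable surface of genus 3, χ = 2 − 2·3 = -4.
E = V + F − (-4) = 70 + 74 − (-4) = 148.

148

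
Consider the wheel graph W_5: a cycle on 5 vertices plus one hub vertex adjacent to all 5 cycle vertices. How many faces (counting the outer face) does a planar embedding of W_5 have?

W_5 has V = 5 + 1 = 6 vertices and E = 2·5 = 10 edges.
By Euler's formula F = 2 − V + E = 2 − 6 + 10 = 6.

6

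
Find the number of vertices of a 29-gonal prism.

A prism on an n-gon has two n-gon bases and n rectangular sides: V = 2·29 = 58, E = 3·29 = 87, F = 29 + 2 = 31.
Check: V − E + F = 58 − 87 + 31 = 2.

58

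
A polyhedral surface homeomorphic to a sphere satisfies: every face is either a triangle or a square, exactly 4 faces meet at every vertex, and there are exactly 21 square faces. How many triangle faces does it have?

8

Let x be the number of triangles; then F = 21 + x.
Edge–face incidences: 2E = 4·21 + 3·x = 84 + 3x.
Every vertex has degree 4, so 4V = 2E.
Euler: V − E + F = 2 ⇒ (2E)/4 − E + (21 + x) = 2.
Multiply by 8: 2·(2E) − 4·(2E) + 8·(21 + x) = 16, i.e. 168 + 8x − 2·(84 + 3x) = 16.
Collecting terms: 2x = 16, so x = 8.
Then 2E = 84 + 3·8 = 108, so E = 54, V = 2E/4 = 27, F = 21 + 8 = 29.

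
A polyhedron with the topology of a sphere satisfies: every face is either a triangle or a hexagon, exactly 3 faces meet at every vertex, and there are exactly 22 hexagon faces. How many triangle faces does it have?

Let x be the number of triangles; then F = 22 + x.
Edge–face incidences: 2E = 6·22 + 3·x = 132 + 3x.
Every vertex has degree 3, so 3V = 2E.
Euler: V − E + F = 2 ⇒ (2E)/3 − E + (22 + x) = 2.
Multiply by 6: 2·(2E) − 3·(2E) + 6·(22 + x) = 12, i.e. 132 + 6x − (132 + 3x) = 12.
Collecting terms: 3x = 12, so x = 4.
Then 2E = 132 + 3·4 = 144, so E = 72, V = 2E/3 = 48, F = 22 + 4 = 26.

4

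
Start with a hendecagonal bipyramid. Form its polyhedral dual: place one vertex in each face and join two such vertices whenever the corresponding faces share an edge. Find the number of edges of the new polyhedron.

33

The base solid has V = 13, E = 33, F = 22.
The dual swaps V and F and preserves E: V′ = F = 22, E′ = E = 33, F′ = V = 13.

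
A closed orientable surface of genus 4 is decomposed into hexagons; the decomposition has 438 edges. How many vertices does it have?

χ = 2 − 2·4 = -6, and every face is a hexagon so 6F = 2E.
F = 2E/6 = 146. Then V = -6 + E − F = -6 + 438 − 146 = 286.

286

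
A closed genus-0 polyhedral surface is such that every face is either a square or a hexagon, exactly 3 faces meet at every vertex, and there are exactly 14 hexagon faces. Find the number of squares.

Let x be the number of squares; then F = 14 + x.
Edge–face incidences: 2E = 6·14 + 4·x = 84 + 4x.
Every vertex has degree 3, so 3V = 2E.
Euler: V − E + F = 2 ⇒ (2E)/3 − E + (14 + x) = 2.
Multiply by 6: 2·(2E) − 3·(2E) + 6·(14 + x) = 12, i.e. 84 + 6x − (84 + 4x) = 12.
Collecting terms: 2x = 12, so x = 6.
Then 2E = 84 + 4·6 = 108, so E = 54, V = 2E/3 = 36, F = 14 + 6 = 20.

6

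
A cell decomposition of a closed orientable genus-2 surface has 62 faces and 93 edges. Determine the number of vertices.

29

For a closed orientable surface of genus 2, χ = 2 − 2·2 = -2.
V = -2 + E − F = -2 + 93 − 62 = 29.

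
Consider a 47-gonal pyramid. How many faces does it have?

A pyramid on an n-gon base has one n-gon and n triangles: V = 47 + 1 = 48, E = 2·47 = 94, F = 47 + 1 = 48.

48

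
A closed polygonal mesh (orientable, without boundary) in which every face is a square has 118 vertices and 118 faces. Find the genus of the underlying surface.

Every face is a square, so 2E = 4·118 = 472, giving E = 236.
χ = V − E + F = 118 − 236 + 118 = 0.
For a closed orientable surface χ = 2 − 2g, so g = (2 − (0))/2 = 1.

1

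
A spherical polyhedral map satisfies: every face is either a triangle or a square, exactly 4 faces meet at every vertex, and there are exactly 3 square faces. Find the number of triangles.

Let x be the number of triangles; then F = 3 + x.
Edge–face incidences: 2E = 4·3 + 3·x = 12 + 3x.
Every vertex has degree 4, so 4V = 2E.
Euler: V − E + F = 2 ⇒ (2E)/4 − E + (3 + x) = 2.
Multiply by 8: 2·(2E) − 4·(2E) + 8·(3 + x) = 16, i.e. 24 + 8x − 2·(12 + 3x) = 16.
Collecting terms: 2x = 16, so x = 8.
Then 2E = 12 + 3·8 = 36, so E = 18, V = 2E/4 = 9, F = 3 + 8 = 11.

8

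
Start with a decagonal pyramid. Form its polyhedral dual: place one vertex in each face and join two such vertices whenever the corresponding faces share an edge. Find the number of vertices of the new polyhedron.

11

The base solid has V = 11, E = 20, F = 11.
The dual swaps V and F and preserves E: V′ = F = 11, E′ = E = 20, F′ = V = 11.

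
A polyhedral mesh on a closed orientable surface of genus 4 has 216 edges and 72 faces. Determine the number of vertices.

138

For a closed orientable surface of genus 4, χ = 2 − 2·4 = -6.
V = -6 + E − F = -6 + 216 − 72 = 138.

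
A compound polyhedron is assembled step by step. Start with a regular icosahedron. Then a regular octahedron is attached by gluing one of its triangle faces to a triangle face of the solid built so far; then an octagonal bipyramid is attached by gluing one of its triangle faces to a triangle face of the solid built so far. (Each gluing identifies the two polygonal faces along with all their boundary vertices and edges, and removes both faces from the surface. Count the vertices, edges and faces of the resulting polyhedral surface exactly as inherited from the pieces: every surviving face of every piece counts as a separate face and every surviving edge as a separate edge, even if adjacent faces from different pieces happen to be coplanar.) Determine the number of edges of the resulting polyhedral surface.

A regular icosahedron: V=12, E=30, F=20.
Attach a regular octahedron (V=6, E=12, F=8) along a 3-gon: merge 3 vertices and 3 edges, delete both glued faces → V=15, E=39, F=26.
Attach an octagonal bipyramid (V=10, E=24, F=16) along a 3-gon: merge 3 vertices and 3 edges, delete both glued faces → V=22, E=60, F=40.
Check: V − E + F = 22 − 60 + 40 = 2.

60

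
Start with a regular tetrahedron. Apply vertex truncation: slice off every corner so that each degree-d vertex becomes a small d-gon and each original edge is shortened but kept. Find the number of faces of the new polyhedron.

The base solid has V = 4, E = 6, F = 4.
Truncation replaces each original edge-end by a new vertex, so V′ = 2E = 12.
Each original edge survives, and each old vertex of degree d contributes d new edges; summing degrees gives Σd = 2E, so E′ = E + 2E = 3E = 18.
Each original face survives and each original vertex becomes one new face: F′ = F + V = 8.

8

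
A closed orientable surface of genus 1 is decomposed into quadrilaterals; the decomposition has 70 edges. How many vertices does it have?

35

χ = 2 − 2·1 = 0, and every face is a square so 4F = 2E.
F = 2E/4 = 35. Then V = 0 + E − F = 0 + 70 − 35 = 35.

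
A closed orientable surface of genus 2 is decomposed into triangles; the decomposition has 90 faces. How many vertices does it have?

χ = 2 − 2·2 = -2, and every face is a triangle so 3F = 2E.
E = 3·90/2 = 135. Then V = -2 + E − F = -2 + 135 − 90 = 43.

43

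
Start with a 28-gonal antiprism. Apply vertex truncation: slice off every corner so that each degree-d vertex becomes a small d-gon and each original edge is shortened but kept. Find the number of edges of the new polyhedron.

336

The base solid has V = 56, E = 112, F = 58.
Truncation replaces each original edge-end by a new vertex, so V′ = 2E = 224.
Each original edge survives, and each old vertex of degree d contributes d new edges; summing degrees gives Σd = 2E, so E′ = E + 2E = 3E = 336.
Each original face survives and each original vertex becomes one new face: F′ = F + V = 114.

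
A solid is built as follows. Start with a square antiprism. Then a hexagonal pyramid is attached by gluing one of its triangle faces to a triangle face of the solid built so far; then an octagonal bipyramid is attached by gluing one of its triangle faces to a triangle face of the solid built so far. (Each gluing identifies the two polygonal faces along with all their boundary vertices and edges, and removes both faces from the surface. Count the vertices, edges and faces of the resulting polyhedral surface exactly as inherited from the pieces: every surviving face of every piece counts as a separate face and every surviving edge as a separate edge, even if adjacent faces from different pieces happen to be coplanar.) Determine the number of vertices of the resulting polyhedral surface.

19

A square antiprism: V=8, E=16, F=10.
Attach a hexagonal pyramid (V=7, E=12, F=7) along a 3-gon: merge 3 vertices and 3 edges, delete both glued faces → V=12, E=25, F=15.
Attach an octagonal bipyramid (V=10, E=24, F=16) along a 3-gon: merge 3 vertices and 3 edges, delete both glued faces → V=19, E=46, F=29.
Check: V − E + F = 19 − 46 + 29 = 2.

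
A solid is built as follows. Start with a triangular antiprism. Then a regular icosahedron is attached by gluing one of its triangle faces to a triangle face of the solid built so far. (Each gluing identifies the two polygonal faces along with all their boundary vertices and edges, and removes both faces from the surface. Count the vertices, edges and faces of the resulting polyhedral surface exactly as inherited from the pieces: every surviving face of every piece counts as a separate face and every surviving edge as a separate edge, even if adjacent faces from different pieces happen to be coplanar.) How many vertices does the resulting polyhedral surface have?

A triangular antiprism: V=6, E=12, F=8.
Attach a regular icosahedron (V=12, E=30, F=20) along a 3-gon: merge 3 vertices and 3 edges, delete both glued faces → V=15, E=39, F=26.
Check: V − E + F = 15 − 39 + 26 = 2.

15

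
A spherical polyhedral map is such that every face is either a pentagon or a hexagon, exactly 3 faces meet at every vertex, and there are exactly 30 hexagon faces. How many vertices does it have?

80

Let x be the number of pentagons; then F = 30 + x.
Edge–face incidences: 2E = 6·30 + 5·x = 180 + 5x.
Every vertex has degree 3, so 3V = 2E.
Euler: V − E + F = 2 ⇒ (2E)/3 − E + (30 + x) = 2.
Multiply by 6: 2·(2E) − 3·(2E) + 6·(30 + x) = 12, i.e. 180 + 6x − (180 + 5x) = 12.
Collecting terms: x = 12.
Then 2E = 180 + 5·12 = 240, so E = 120, V = 2E/3 = 80, F = 30 + 12 = 42.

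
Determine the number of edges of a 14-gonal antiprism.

An antiprism on an n-gon has two n-gon caps and 2n triangles: V = 2·14 = 28, E = 4·14 = 56, F = 2·14 + 2 = 30.

56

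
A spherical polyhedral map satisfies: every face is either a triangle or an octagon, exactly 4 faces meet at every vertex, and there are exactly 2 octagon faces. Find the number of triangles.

Let x be the number of triangles; then F = 2 + x.
Edge–face incidences: 2E = 8·2 + 3·x = 16 + 3x.
Every vertex has degree 4, so 4V = 2E.
Euler: V − E + F = 2 ⇒ (2E)/4 − E + (2 + x) = 2.
Multiply by 8: 2·(2E) − 4·(2E) + 8·(2 + x) = 16, i.e. 16 + 8x − 2·(16 + 3x) = 16.
Collecting terms: 2x − 16 = 16, so 2x = 32, so x = 16.
Then 2E = 16 + 3·16 = 64, so E = 32, V = 2E/4 = 16, F = 2 + 16 = 18.

16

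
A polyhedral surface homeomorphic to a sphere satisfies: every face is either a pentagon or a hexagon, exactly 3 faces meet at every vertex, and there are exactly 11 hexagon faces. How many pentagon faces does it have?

12

Let x be the number of pentagons; then F = 11 + x.
Edge–face incidences: 2E = 6·11 + 5·x = 66 + 5x.
Every vertex has degree 3, so 3V = 2E.
Euler: V − E + F = 2 ⇒ (2E)/3 − E + (11 + x) = 2.
Multiply by 6: 2·(2E) − 3·(2E) + 6·(11 + x) = 12, i.e. 66 + 6x − (66 + 5x) = 12.
Collecting terms: x = 12.
Then 2E = 66 + 5·12 = 126, so E = 63, V = 2E/3 = 42, F = 11 + 12 = 23.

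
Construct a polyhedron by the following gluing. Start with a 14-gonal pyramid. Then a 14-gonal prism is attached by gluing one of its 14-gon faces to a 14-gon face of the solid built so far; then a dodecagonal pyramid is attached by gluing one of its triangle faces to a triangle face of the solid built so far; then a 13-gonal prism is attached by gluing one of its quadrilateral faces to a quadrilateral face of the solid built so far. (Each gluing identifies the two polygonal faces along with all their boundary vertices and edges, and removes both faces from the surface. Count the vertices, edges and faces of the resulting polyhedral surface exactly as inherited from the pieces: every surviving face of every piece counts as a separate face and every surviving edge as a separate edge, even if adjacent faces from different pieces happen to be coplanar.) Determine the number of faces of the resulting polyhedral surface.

53

A 14-gonal pyramid: V=15, E=28, F=15.
Attach a 14-gonal prism (V=28, E=42, F=16) along a 14-gon: merge 14 vertices and 14 edges, delete both glued faces → V=29, E=56, F=29.
Attach a dodecagonal pyramid (V=13, E=24, F=13) along a 3-gon: merge 3 vertices and 3 edges, delete both glued faces → V=39, E=77, F=40.
Attach a 13-gonal prism (V=26, E=39, F=15) along a 4-gon: merge 4 vertices and 4 edges, delete both glued faces → V=61, E=112, F=53.
Check: V − E + F = 61 − 112 + 53 = 2.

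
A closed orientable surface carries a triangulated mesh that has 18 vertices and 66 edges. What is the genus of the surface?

3

Every face is a triangle and each edge borders two faces, so 3F = 2·66, giving F = 44.
χ = V − E + F = 18 − 66 + 44 = -4.
For a closed orientable surface χ = 2 − 2g, so g = (2 − (-4))/2 = 3.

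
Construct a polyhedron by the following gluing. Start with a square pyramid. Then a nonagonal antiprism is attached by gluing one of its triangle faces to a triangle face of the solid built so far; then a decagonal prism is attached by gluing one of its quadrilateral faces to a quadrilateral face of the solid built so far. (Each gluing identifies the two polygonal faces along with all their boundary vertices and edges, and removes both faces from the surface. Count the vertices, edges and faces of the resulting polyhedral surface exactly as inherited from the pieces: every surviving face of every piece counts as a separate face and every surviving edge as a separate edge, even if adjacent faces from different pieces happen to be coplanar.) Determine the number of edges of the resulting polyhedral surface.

67

A square pyramid: V=5, E=8, F=5.
Attach a nonagonal antiprism (V=18, E=36, F=20) along a 3-gon: merge 3 vertices and 3 edges, delete both glued faces → V=20, E=41, F=23.
Attach a decagonal prism (V=20, E=30, F=12) along a 4-gon: merge 4 vertices and 4 edges, delete both glued faces → V=36, E=67, F=33.
Check: V − E + F = 36 − 67 + 33 = 2.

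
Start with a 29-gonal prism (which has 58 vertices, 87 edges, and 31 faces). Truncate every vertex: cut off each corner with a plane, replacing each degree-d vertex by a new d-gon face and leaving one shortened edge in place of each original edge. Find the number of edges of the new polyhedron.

261

Truncation replaces each original edge-end by a new vertex, so V′ = 2E = 174.
Each original edge survives, and each old vertex of degree d contributes d new edges; summing degrees gives Σd = 2E, so E′ = E + 2E = 3E = 261.
Each original face survives and each original vertex becomes one new face: F′ = F + V = 89.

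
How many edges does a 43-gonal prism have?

129

A prism on an n-gon has two n-gon bases and n rectangular sides: V = 2·43 = 86, E = 3·43 = 129, F = 43 + 2 = 45.
Check: V − E + F = 86 − 129 + 45 = 2.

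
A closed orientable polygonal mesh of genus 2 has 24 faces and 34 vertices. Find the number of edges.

For a closed orientable surface of genus 2, χ = 2 − 2·2 = -2.
E = V + F − (-2) = 34 + 24 − (-2) = 60.

60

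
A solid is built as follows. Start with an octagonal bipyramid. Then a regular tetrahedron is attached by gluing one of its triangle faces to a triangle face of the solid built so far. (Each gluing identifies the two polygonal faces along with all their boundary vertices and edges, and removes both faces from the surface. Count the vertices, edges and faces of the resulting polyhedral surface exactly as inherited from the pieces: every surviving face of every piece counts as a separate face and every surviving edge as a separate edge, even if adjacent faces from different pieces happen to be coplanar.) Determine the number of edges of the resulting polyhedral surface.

27

An octagonal bipyramid: V=10, E=24, F=16.
Attach a regular tetrahedron (V=4, E=6, F=4) along a 3-gon: merge 3 vertices and 3 edges, delete both glued faces → V=11, E=27, F=18.
Check: V − E + F = 11 − 27 + 18 = 2.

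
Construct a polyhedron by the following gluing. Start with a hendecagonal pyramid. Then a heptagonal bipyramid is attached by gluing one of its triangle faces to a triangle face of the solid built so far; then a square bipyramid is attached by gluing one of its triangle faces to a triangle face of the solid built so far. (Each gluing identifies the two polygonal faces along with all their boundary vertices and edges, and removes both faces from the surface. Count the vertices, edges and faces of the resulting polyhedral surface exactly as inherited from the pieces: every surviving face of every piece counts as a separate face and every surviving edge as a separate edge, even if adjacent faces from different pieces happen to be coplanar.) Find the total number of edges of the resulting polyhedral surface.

A hendecagonal pyramid: V=12, E=22, F=12.
Attach a heptagonal bipyramid (V=9, E=21, F=14) along a 3-gon: merge 3 vertices and 3 edges, delete both glued faces → V=18, E=40, F=24.
Attach a square bipyramid (V=6, E=12, F=8) along a 3-gon: merge 3 vertices and 3 edges, delete both glued faces → V=21, E=49, F=30.
Check: V − E + F = 21 − 49 + 30 = 2.

49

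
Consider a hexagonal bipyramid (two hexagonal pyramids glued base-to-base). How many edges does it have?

18

A bipyramid over an n-gon has 2n triangular faces and n + 2 vertices: V = 6 + 2 = 8, E = 3·6 = 18, F = 2·6 = 12.
Check: V − E + F = 8 − 18 + 12 = 2.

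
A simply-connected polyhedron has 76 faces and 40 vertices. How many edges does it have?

Here V − E + F = 2.
E = V + F − (2) = 40 + 76 − (2) = 114.

114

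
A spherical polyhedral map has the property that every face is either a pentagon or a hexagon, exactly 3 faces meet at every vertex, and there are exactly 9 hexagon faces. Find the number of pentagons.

12

Let x be the number of pentagons; then F = 9 + x.
Edge–face incidences: 2E = 6·9 + 5·x = 54 + 5x.
Every vertex has degree 3, so 3V = 2E.
Euler: V − E + F = 2 ⇒ (2E)/3 − E + (9 + x) = 2.
Multiply by 6: 2·(2E) − 3·(2E) + 6·(9 + x) = 12, i.e. 54 + 6x − (54 + 5x) = 12.
Collecting terms: x = 12.
Then 2E = 54 + 5·12 = 114, so E = 57, V = 2E/3 = 38, F = 9 + 12 = 21.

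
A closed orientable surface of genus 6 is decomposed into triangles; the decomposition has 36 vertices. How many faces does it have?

χ = 2 − 2·6 = -10, and every face is a triangle so 3F = 2E.
V − E + F = -10 with E = 3F/2 gives 36 − (3/2 − 1)·F = -10, so F = 92 and E = 138.

92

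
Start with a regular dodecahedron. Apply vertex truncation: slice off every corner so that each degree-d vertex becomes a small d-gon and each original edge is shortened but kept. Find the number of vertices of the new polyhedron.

The base solid has V = 20, E = 30, F = 12.
Truncation replaces each original edge-end by a new vertex, so V′ = 2E = 60.
Each original edge survives, and each old vertex of degree d contributes d new edges; summing degrees gives Σd = 2E, so E′ = E + 2E = 3E = 90.
Each original face survives and each original vertex becomes one new face: F′ = F + V = 32.

60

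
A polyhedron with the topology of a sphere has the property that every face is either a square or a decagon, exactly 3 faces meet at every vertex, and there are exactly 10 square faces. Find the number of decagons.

Let x be the number of decagons; then F = 10 + x.
Edge–face incidences: 2E = 4·10 + 10·x = 40 + 10x.
Every vertex has degree 3, so 3V = 2E.
Euler: V − E + F = 2 ⇒ (2E)/3 − E + (10 + x) = 2.
Multiply by 6: 2·(2E) − 3·(2E) + 6·(10 + x) = 12, i.e. 60 + 6x − (40 + 10x) = 12.
Collecting terms: −4x + 20 = 12, so −4x = −8, so x = 2.
Then 2E = 40 + 10·2 = 60, so E = 30, V = 2E/3 = 20, F = 10 + 2 = 12.

2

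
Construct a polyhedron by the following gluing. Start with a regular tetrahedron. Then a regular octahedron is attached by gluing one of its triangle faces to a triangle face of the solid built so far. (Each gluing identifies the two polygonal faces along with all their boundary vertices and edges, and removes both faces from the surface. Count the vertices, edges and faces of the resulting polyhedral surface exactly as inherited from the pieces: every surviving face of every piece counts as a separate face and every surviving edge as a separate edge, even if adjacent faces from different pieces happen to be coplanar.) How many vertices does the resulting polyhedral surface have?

7

A regular tetrahedron: V=4, E=6, F=4.
Attach a regular octahedron (V=6, E=12, F=8) along a 3-gon: merge 3 vertices and 3 edges, delete both glued faces → V=7, E=15, F=10.
Check: V − E + F = 7 − 15 + 10 = 2.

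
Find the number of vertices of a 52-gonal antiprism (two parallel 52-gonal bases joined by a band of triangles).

An antiprism on an n-gon has two n-gon caps and 2n triangles: V = 2·52 = 104, E = 4·52 = 208, F = 2·52 + 2 = 106.
Check: V − E + F = 104 − 208 + 106 = 2.

104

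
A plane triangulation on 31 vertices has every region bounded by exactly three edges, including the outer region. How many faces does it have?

In a plane triangulation 3F = 2E and V − E + F = 2, so F = 2V − 4 = 2·31 − 4 = 58.

58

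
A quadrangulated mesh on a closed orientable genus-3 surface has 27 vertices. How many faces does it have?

χ = 2 − 2·3 = -4, and every face is a square so 4F = 2E.
V − E + F = -4 with E = 4F/2 gives 27 − (4/2 − 1)·F = -4, so F = 31 and E = 62.

31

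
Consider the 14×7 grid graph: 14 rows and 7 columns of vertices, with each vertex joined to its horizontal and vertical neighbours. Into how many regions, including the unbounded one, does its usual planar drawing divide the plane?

The grid has V = 14·7 = 98 vertices and E = 14·6 + 7·13 = 175 edges.
F = 2 − V + E = 2 − 98 + 175 = 79.

79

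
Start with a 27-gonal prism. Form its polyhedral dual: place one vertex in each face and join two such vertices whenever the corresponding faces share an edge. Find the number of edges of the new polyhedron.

81

The base solid has V = 54, E = 81, F = 29.
The dual swaps V and F and preserves E: V′ = F = 29, E′ = E = 81, F′ = V = 54.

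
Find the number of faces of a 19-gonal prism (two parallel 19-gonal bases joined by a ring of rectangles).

21

A prism on an n-gon has two n-gon bases and n rectangular sides: V = 2·19 = 38, E = 3·19 = 57, F = 19 + 2 = 21.
Check: V − E + F = 38 − 57 + 21 = 2.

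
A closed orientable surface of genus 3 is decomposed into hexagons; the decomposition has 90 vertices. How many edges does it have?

χ = 2 − 2·3 = -4, and every face is a hexagon so 6F = 2E.
V − E + F = -4 with E = 6F/2 gives 90 − (6/2 − 1)·F = -4, so F = 47 and E = 141.

141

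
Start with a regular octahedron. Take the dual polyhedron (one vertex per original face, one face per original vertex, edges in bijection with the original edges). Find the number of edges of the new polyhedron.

The base solid has V = 6, E = 12, F = 8.
The dual swaps V and F and preserves E: V′ = F = 8, E′ = E = 12, F′ = V = 6.

12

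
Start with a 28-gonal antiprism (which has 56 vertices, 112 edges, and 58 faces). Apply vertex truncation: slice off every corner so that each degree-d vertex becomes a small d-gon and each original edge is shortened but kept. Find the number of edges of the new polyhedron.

336

Truncation replaces each original edge-end by a new vertex, so V′ = 2E = 224.
Each original edge survives, and each old vertex of degree d contributes d new edges; summing degrees gives Σd = 2E, so E′ = E + 2E = 3E = 336.
Each original face survives and each original vertex becomes one new face: F′ = F + V = 114.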